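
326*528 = 172128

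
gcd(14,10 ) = 2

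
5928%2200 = 1528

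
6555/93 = 2185/31 = 70.48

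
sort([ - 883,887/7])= [ - 883, 887/7]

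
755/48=15 + 35/48  =  15.73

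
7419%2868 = 1683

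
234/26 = 9 = 9.00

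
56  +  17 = 73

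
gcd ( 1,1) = 1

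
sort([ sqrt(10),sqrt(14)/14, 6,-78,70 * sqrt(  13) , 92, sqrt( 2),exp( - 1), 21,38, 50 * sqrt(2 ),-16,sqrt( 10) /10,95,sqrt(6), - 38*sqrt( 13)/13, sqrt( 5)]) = [ - 78,-16,-38*sqrt (13 ) /13, sqrt(14)/14,sqrt(10 ) /10 , exp(-1 ),sqrt(  2),sqrt ( 5),sqrt(6),  sqrt(10 ),6, 21, 38,50*sqrt( 2),92,95, 70*sqrt(13)]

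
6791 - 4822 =1969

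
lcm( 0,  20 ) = 0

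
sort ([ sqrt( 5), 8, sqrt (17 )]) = [ sqrt( 5 ),sqrt( 17), 8]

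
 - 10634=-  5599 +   -  5035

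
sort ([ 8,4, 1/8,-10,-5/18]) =[- 10,  -  5/18,  1/8, 4, 8]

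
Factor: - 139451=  - 13^1*17^1*631^1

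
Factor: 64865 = 5^1 * 12973^1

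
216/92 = 54/23 = 2.35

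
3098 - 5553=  -2455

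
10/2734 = 5/1367=   0.00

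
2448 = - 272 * (  -  9)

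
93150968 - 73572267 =19578701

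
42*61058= 2564436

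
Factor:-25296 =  - 2^4 * 3^1*17^1*31^1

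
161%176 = 161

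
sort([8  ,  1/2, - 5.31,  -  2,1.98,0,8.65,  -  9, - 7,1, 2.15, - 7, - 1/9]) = [ - 9, - 7,  -  7, - 5.31, - 2 ,  -  1/9,0,1/2,1, 1.98,  2.15,8,8.65 ] 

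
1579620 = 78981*20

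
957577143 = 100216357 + 857360786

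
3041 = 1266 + 1775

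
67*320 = 21440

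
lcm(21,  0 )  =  0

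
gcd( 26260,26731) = 1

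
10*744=7440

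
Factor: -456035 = -5^1*223^1*409^1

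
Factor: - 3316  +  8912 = 5596 = 2^2*1399^1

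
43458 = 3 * 14486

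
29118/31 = 939 + 9/31 = 939.29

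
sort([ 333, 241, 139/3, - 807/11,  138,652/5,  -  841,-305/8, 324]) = [ - 841,-807/11, - 305/8, 139/3,652/5, 138, 241, 324,333]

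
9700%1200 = 100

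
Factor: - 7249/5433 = - 3^( - 1 )*11^1*659^1 * 1811^( -1) 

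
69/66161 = 69/66161 = 0.00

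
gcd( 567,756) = 189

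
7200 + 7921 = 15121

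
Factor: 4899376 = 2^4*29^1*10559^1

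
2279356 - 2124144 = 155212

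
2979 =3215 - 236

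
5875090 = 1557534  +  4317556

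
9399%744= 471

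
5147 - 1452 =3695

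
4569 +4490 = 9059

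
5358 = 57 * 94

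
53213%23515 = 6183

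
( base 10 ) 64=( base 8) 100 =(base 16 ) 40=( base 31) 22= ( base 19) 37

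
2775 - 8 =2767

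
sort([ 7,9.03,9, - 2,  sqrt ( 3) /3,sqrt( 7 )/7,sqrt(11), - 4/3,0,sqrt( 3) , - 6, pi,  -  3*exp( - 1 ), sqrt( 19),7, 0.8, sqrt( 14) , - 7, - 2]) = [ - 7,  -  6, - 2, - 2,-4/3,  -  3*exp( - 1), 0,sqrt ( 7 ) /7, sqrt (3)/3, 0.8, sqrt( 3),pi , sqrt( 11),sqrt( 14 ),sqrt(19 ),7, 7, 9,9.03 ]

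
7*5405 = 37835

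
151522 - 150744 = 778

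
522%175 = 172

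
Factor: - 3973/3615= - 3^( - 1)*5^( - 1)*29^1 * 137^1*241^(-1)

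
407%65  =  17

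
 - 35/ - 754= 35/754 =0.05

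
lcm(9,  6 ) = 18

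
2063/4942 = 2063/4942 = 0.42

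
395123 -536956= -141833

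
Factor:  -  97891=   -53^1*1847^1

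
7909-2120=5789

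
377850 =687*550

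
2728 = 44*62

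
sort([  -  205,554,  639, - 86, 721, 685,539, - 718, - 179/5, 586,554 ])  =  [ - 718,  -  205,-86, - 179/5 , 539, 554, 554, 586,639,685, 721]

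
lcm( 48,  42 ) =336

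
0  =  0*57256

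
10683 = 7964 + 2719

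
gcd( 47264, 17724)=5908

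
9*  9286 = 83574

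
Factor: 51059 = 51059^1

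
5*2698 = 13490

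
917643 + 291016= 1208659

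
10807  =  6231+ 4576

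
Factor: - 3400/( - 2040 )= 5/3 = 3^(-1 )*5^1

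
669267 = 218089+451178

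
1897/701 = 1897/701 = 2.71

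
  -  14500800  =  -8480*1710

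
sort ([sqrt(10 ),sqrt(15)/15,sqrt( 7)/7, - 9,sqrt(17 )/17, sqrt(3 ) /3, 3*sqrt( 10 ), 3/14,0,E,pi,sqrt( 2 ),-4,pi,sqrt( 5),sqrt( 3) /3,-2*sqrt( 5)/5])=[-9,-4 ,-2*sqrt(5) /5,0,3/14,sqrt ( 17)/17,sqrt(15 ) /15,  sqrt(7)/7,sqrt(3) /3,sqrt(3) /3 , sqrt( 2 ),sqrt(5), E,pi, pi,sqrt( 10 ),3 * sqrt( 10)]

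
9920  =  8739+1181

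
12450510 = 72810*171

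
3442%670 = 92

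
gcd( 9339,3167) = 1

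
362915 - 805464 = - 442549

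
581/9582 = 581/9582  =  0.06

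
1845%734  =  377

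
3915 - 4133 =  - 218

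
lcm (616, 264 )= 1848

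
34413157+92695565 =127108722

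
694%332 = 30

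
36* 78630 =2830680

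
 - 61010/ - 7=61010/7 = 8715.71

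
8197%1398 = 1207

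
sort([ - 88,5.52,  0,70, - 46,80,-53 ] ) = [ - 88,-53, - 46,0,5.52,70,80 ] 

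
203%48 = 11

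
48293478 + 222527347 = 270820825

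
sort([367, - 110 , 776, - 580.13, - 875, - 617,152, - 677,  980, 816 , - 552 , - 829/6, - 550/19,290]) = [ - 875, -677, - 617,-580.13, - 552, - 829/6, - 110, - 550/19,152, 290 , 367, 776,816, 980]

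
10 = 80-70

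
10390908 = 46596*223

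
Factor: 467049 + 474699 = 2^2* 3^1*78479^1=941748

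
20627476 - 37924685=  - 17297209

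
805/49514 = 805/49514 = 0.02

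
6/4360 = 3/2180=0.00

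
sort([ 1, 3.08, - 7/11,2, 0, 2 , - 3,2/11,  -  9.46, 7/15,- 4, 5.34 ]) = [ - 9.46, - 4, - 3, - 7/11,0,2/11, 7/15,1, 2, 2,3.08,  5.34 ] 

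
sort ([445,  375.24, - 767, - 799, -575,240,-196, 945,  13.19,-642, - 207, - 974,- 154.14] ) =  [ - 974,  -  799,-767,-642,-575, - 207, -196, - 154.14, 13.19 , 240, 375.24, 445, 945]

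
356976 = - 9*( - 39664)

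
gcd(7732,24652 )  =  4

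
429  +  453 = 882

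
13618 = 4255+9363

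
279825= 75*3731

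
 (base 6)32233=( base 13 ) 2016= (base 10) 4413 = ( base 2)1000100111101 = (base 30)4r3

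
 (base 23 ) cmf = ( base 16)1AD5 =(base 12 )3B85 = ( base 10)6869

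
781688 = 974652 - 192964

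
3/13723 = 3/13723 = 0.00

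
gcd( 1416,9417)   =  3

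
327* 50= 16350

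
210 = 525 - 315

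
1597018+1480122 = 3077140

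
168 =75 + 93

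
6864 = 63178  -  56314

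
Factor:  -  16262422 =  - 2^1*11^1*739201^1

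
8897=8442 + 455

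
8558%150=8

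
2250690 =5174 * 435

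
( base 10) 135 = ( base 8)207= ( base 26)55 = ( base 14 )99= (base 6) 343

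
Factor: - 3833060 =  - 2^2  *5^1*7^1 * 11^1 * 19^1 * 131^1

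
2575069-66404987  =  -63829918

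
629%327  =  302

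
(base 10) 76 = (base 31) 2E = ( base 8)114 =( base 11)6a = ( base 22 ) 3a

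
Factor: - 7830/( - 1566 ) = 5=5^1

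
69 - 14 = 55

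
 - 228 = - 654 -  - 426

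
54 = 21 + 33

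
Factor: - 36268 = -2^2*9067^1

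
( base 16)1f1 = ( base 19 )173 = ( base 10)497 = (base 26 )J3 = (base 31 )g1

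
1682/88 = 19 + 5/44 = 19.11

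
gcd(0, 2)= 2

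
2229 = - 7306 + 9535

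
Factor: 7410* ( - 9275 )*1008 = - 69277572000 = - 2^5*3^3*5^3*7^2*  13^1 * 19^1*53^1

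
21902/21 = 1042 + 20/21 = 1042.95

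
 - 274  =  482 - 756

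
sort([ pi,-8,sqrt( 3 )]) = [-8,sqrt(3),pi]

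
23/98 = 23/98 = 0.23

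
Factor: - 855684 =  - 2^2*3^4 *19^1 *139^1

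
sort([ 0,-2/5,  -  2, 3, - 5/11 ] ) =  [ -2,  -  5/11  ,-2/5 , 0,3 ]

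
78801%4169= 3759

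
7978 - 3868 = 4110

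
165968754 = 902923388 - 736954634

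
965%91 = 55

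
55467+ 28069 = 83536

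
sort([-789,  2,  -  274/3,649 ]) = [  -  789, - 274/3,  2,649 ] 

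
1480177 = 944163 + 536014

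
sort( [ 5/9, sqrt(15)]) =[5/9, sqrt(15)]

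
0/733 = 0 = 0.00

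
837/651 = 9/7 = 1.29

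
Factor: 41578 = 2^1*20789^1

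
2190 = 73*30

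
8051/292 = 27 + 167/292 = 27.57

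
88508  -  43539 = 44969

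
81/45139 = 81/45139 = 0.00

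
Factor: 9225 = 3^2 * 5^2*41^1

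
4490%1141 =1067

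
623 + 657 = 1280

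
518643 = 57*9099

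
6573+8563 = 15136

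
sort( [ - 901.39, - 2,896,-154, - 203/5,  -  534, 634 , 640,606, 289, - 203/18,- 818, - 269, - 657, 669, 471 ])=[ -901.39,- 818 ,-657,-534, - 269 , - 154, - 203/5,  -  203/18, - 2, 289,471,606,634, 640,  669,896 ] 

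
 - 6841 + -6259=-13100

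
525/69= 7+14/23=7.61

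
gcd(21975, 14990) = 5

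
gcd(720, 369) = 9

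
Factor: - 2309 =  - 2309^1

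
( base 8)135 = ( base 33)2R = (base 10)93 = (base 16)5d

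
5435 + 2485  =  7920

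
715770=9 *79530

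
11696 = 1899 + 9797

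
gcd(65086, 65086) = 65086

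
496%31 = 0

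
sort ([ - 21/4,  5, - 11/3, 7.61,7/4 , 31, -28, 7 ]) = [ - 28, - 21/4, - 11/3,7/4, 5, 7, 7.61, 31]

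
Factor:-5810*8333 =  - 48414730  =  -2^1*5^1*7^1*13^1*83^1*641^1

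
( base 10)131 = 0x83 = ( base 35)3Q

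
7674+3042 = 10716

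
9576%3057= 405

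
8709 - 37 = 8672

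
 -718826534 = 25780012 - 744606546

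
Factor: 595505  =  5^1 * 119101^1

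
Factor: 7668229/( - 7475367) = -3^( - 1)*19^1*61^( - 1)*40849^( - 1)*403591^1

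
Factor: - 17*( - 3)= 3^1 * 17^1 = 51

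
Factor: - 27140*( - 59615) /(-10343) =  - 1617951100/10343 = -2^2*5^2*23^1*59^1*10343^( - 1)*11923^1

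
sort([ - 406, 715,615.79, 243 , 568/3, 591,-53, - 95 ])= [ - 406, - 95, - 53, 568/3,243,591,615.79, 715 ] 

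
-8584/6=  - 4292/3=-  1430.67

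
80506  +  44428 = 124934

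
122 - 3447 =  - 3325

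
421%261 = 160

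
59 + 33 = 92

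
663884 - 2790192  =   - 2126308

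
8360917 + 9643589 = 18004506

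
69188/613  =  69188/613 = 112.87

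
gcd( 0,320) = 320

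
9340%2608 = 1516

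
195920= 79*2480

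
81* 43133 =3493773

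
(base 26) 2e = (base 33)20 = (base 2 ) 1000010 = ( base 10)66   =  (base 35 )1v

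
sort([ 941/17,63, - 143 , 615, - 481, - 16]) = [ - 481, - 143, - 16,941/17, 63 , 615]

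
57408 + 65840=123248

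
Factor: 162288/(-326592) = -2^( - 2 )*3^( - 4) * 7^1 *23^1  =  - 161/324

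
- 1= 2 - 3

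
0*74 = 0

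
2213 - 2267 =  - 54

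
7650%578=136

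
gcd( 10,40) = 10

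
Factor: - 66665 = - 5^1*67^1*199^1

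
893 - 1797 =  - 904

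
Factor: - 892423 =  - 7^1*23^2 * 241^1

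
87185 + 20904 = 108089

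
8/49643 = 8/49643 = 0.00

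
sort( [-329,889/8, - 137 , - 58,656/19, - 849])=[ - 849,-329, - 137,-58,656/19,889/8] 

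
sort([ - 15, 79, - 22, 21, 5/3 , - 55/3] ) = [ - 22, - 55/3, - 15, 5/3, 21,79]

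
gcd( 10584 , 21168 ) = 10584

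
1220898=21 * 58138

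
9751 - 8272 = 1479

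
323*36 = 11628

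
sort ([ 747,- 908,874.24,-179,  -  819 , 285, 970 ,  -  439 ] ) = [ - 908, - 819, - 439, - 179,285,747,874.24, 970 ]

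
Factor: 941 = 941^1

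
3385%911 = 652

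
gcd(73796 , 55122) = 2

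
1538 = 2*769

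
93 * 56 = 5208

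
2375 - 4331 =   -  1956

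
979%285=124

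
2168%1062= 44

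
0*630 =0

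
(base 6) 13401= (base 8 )4051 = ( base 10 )2089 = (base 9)2771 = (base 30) 29j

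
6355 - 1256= 5099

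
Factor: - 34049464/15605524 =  - 2^1*11^( - 1) * 17^( - 1)*31^(-1)*43^1*673^( - 1 ) * 98981^1 =- 8512366/3901381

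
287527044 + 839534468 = 1127061512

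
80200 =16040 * 5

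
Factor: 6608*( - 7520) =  - 2^9 * 5^1 * 7^1 * 47^1*59^1 =- 49692160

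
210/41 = 210/41 =5.12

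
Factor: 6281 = 11^1*571^1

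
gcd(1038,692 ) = 346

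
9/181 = 9/181 = 0.05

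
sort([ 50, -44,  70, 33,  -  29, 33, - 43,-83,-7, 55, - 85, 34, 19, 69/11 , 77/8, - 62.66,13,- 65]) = [-85, - 83, - 65,-62.66, - 44, - 43,  -  29, - 7,69/11, 77/8,13,  19, 33,33, 34, 50,55, 70 ] 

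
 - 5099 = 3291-8390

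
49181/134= 367+3/134   =  367.02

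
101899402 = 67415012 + 34484390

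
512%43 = 39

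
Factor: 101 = 101^1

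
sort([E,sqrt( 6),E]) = [ sqrt( 6),E, E]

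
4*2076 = 8304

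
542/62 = 8  +  23/31 = 8.74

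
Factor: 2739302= 2^1*1369651^1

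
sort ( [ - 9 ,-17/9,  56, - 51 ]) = [ - 51 , - 9, - 17/9  ,  56 ] 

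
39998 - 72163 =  - 32165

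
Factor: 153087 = 3^1*11^1*4639^1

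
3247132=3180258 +66874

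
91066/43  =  91066/43 = 2117.81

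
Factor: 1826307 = 3^4*7^1*3221^1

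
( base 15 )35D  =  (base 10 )763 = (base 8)1373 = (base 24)17j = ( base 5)11023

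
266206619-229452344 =36754275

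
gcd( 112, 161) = 7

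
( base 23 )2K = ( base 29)28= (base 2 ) 1000010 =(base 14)4a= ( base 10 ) 66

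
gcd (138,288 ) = 6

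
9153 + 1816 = 10969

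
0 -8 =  - 8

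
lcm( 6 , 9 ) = 18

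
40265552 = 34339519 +5926033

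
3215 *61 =196115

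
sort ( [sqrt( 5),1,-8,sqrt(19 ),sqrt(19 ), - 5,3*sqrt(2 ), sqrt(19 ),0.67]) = [ - 8 , - 5 , 0.67,1,sqrt(5),3 * sqrt(2),sqrt(19), sqrt ( 19) , sqrt ( 19 )]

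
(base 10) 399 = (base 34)bp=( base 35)be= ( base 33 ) c3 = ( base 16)18F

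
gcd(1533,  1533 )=1533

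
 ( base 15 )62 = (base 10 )92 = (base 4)1130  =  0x5c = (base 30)32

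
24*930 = 22320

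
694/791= 694/791=0.88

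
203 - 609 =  - 406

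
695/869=695/869 = 0.80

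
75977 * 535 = 40647695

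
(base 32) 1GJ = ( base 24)2gj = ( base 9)2117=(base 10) 1555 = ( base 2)11000010011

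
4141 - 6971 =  -2830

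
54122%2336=394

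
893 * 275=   245575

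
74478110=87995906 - 13517796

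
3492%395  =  332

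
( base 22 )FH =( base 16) 15B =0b101011011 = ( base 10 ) 347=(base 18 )115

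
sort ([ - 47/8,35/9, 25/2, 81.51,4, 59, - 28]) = [ - 28 , - 47/8,35/9, 4,25/2, 59 , 81.51]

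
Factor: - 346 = - 2^1*173^1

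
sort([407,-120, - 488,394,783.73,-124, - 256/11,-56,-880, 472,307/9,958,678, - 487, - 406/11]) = [  -  880,-488, - 487,-124, -120, - 56, - 406/11,-256/11, 307/9,394,407, 472,678,783.73,958]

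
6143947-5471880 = 672067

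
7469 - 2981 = 4488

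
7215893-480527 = 6735366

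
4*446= 1784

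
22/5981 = 22/5981=0.00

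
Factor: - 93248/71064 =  - 248/189 = - 2^3*3^ ( - 3)*7^( - 1)*31^1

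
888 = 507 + 381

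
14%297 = 14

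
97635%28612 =11799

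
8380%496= 444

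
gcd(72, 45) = 9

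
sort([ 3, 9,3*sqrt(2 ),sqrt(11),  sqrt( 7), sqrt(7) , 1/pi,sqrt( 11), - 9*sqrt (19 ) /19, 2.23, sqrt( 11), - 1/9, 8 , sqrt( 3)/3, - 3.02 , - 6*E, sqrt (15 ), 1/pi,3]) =[ -6*E,-3.02, - 9*sqrt( 19) /19, - 1/9,1/pi, 1/pi , sqrt(3)/3, 2.23,sqrt ( 7),sqrt( 7)  ,  3,3 , sqrt( 11), sqrt( 11 ),  sqrt (11),  sqrt(15)  ,  3*sqrt(2) , 8,9]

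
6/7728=1/1288 = 0.00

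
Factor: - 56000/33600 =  - 5/3 = - 3^( - 1)*5^1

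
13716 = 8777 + 4939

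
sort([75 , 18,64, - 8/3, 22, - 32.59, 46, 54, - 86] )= [ - 86,-32.59, - 8/3,18,22, 46,54 , 64, 75]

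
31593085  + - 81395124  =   - 49802039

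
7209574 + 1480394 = 8689968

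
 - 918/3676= - 1 + 1379/1838 = - 0.25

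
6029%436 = 361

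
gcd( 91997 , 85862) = 1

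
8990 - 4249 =4741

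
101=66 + 35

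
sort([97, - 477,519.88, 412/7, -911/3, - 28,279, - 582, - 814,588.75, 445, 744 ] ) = [ - 814,-582, - 477, - 911/3, - 28, 412/7,97, 279 , 445, 519.88 , 588.75, 744] 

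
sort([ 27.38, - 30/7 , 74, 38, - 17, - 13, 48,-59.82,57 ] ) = [ - 59.82, - 17, - 13 , - 30/7,27.38, 38, 48,  57, 74]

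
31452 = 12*2621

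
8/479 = 8/479 = 0.02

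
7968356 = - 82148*( - 97) 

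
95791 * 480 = 45979680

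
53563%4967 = 3893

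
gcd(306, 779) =1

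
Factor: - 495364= - 2^2*59^1*2099^1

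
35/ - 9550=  - 7/1910= - 0.00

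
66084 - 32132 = 33952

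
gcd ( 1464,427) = 61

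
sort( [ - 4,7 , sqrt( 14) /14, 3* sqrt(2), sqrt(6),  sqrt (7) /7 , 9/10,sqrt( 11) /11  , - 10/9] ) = [ - 4, - 10/9, sqrt(14 )/14, sqrt(11)/11,sqrt( 7) /7, 9/10, sqrt(6), 3*sqrt(2),7 ] 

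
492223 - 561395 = -69172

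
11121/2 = 5560 + 1/2 = 5560.50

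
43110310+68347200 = 111457510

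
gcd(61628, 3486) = 14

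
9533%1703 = 1018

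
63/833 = 9/119  =  0.08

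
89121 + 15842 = 104963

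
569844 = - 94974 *( - 6)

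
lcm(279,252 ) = 7812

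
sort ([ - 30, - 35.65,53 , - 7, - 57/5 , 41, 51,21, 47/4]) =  [ - 35.65,- 30, - 57/5,-7,47/4, 21, 41, 51 , 53]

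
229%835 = 229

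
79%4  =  3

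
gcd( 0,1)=1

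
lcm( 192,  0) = 0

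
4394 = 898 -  - 3496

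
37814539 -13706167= 24108372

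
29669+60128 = 89797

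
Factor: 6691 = 6691^1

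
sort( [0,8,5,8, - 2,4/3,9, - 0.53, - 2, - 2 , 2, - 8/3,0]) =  [-8/3, - 2, - 2, - 2, - 0.53, 0,0,4/3,2, 5,8,8,9]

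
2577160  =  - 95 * ( - 27128 )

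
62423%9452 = 5711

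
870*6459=5619330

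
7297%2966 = 1365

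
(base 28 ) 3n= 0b1101011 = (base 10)107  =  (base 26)43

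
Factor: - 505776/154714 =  - 984/301 = -2^3*3^1*7^(-1)*41^1*43^( - 1) 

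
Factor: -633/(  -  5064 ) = 2^( - 3 ) = 1/8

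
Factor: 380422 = 2^1*7^1*29^1*937^1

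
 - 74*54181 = -4009394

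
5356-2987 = 2369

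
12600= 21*600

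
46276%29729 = 16547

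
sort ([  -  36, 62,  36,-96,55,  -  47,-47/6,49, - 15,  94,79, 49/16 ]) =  [ - 96, - 47,-36, - 15, - 47/6, 49/16, 36,  49, 55 , 62,  79,  94 ]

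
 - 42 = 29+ - 71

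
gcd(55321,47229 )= 7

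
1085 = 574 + 511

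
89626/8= 11203 + 1/4 = 11203.25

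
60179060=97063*620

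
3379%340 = 319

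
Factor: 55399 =55399^1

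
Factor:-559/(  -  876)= 2^( - 2)*3^(  -  1)*13^1*43^1 * 73^( - 1)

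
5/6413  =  5/6413=0.00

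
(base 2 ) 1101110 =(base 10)110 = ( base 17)68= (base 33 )3b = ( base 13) 86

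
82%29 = 24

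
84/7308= 1/87  =  0.01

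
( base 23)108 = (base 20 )16h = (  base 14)2A5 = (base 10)537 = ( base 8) 1031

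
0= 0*3582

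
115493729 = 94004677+21489052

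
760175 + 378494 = 1138669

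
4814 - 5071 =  - 257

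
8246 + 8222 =16468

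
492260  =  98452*5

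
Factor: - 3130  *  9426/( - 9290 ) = 2^1*3^1 *313^1 *929^( - 1)*1571^1 = 2950338/929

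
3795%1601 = 593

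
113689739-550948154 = -437258415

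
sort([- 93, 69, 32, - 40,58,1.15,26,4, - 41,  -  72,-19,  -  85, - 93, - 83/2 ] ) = [-93,-93, - 85, - 72, - 83/2, - 41, - 40 , - 19,1.15 , 4,26, 32 , 58, 69]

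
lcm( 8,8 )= 8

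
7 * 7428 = 51996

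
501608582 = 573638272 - 72029690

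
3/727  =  3/727=0.00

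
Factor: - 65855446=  - 2^1  *43^1*59^1*12979^1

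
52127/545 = 95 + 352/545 = 95.65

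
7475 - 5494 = 1981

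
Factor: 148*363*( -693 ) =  - 2^2*3^3*7^1*11^3*37^1 =-37230732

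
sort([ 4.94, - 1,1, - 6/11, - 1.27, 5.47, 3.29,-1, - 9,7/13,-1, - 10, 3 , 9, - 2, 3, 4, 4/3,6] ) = [ - 10, - 9,-2, - 1.27, - 1, - 1, - 1, -6/11, 7/13, 1, 4/3,3, 3,3.29,  4, 4.94, 5.47, 6, 9] 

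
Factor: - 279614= -2^1*251^1*557^1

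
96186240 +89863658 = 186049898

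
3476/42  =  82 + 16/21=82.76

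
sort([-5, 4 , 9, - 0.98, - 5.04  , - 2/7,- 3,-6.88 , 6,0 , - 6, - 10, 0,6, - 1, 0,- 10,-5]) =[ - 10,  -  10,-6.88 , - 6,-5.04,-5 ,  -  5, - 3,  -  1, - 0.98,-2/7,  0,0 , 0, 4,6,  6, 9]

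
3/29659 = 3/29659 = 0.00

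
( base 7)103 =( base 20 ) 2c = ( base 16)34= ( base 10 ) 52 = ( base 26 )20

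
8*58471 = 467768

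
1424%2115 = 1424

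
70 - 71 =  - 1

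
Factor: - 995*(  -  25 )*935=23258125 = 5^4* 11^1*17^1 *199^1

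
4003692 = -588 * (-6809)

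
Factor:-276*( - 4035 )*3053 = 3400003980  =  2^2*3^2*5^1 * 23^1*43^1*71^1*269^1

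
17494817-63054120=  - 45559303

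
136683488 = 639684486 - 503000998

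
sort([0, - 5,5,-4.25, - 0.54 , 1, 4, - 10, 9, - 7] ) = [ - 10, - 7,  -  5, - 4.25, - 0.54 , 0,1, 4,5,9]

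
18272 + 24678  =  42950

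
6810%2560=1690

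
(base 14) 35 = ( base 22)23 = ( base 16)2F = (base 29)1i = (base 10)47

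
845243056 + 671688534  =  1516931590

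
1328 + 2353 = 3681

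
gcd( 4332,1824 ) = 228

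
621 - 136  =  485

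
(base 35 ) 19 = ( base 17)2A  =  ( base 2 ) 101100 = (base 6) 112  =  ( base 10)44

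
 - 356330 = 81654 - 437984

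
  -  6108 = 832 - 6940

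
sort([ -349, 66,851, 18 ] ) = [ - 349,  18, 66, 851] 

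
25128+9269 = 34397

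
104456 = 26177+78279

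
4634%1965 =704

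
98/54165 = 98/54165 = 0.00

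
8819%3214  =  2391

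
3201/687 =1067/229 = 4.66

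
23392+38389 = 61781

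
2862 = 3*954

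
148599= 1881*79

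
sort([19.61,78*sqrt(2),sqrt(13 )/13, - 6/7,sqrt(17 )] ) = [  -  6/7,sqrt ( 13) /13, sqrt( 17),19.61, 78 * sqrt(2)]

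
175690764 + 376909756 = 552600520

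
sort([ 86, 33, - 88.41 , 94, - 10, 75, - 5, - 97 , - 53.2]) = [ - 97, - 88.41,- 53.2, - 10, - 5, 33,75, 86 , 94 ]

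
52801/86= 613 + 83/86 = 613.97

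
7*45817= 320719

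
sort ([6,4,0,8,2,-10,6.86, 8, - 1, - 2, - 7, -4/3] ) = [-10, - 7,- 2 ,-4/3, - 1, 0, 2, 4,6,6.86,8, 8]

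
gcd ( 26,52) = 26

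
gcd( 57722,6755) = 7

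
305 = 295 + 10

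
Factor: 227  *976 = 2^4 * 61^1*227^1  =  221552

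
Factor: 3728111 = 83^1*44917^1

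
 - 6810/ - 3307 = 6810/3307  =  2.06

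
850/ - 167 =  - 6 + 152/167 = -  5.09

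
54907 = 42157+12750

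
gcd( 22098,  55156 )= 2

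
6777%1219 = 682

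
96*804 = 77184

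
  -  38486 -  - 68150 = 29664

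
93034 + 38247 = 131281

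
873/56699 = 873/56699 = 0.02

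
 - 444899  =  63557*( - 7) 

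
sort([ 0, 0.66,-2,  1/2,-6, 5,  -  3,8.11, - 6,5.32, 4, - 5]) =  [ - 6,  -  6, - 5,-3, - 2,  0, 1/2, 0.66,4, 5, 5.32, 8.11 ] 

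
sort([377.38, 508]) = [ 377.38,508 ] 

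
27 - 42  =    -  15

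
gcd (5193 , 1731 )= 1731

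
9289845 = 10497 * 885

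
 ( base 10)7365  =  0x1cc5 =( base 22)F4H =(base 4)1303011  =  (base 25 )BJF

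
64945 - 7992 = 56953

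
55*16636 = 914980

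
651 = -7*(  -  93 )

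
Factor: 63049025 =5^2*13^1 * 419^1*463^1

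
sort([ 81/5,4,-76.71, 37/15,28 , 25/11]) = [ - 76.71, 25/11,  37/15,  4, 81/5, 28 ] 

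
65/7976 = 65/7976 = 0.01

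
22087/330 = 66 + 307/330 = 66.93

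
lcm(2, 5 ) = 10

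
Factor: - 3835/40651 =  - 5^1*53^ ( - 1) =- 5/53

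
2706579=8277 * 327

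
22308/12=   1859 = 1859.00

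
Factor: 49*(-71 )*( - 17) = 59143= 7^2*17^1*71^1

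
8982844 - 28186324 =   -  19203480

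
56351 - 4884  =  51467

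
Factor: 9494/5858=29^( - 1 )*47^1 = 47/29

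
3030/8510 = 303/851 = 0.36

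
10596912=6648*1594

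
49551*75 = 3716325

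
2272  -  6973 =  -  4701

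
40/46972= 10/11743 = 0.00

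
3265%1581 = 103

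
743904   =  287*2592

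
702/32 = 21 + 15/16 = 21.94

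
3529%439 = 17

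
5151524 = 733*7028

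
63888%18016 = 9840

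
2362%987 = 388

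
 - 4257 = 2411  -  6668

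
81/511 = 81/511 = 0.16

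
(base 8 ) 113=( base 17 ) 47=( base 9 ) 83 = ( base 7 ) 135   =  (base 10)75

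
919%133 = 121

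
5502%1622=636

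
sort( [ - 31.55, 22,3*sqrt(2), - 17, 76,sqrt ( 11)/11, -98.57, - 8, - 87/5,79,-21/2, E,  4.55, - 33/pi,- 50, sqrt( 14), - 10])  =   [ - 98.57 , - 50 , - 31.55, - 87/5, - 17, - 33/pi, - 21/2  , - 10, - 8 , sqrt(11)/11, E,sqrt(14),  3*sqrt ( 2),4.55, 22, 76, 79]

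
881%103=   57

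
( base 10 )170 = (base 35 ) 4U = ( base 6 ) 442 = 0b10101010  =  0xaa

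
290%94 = 8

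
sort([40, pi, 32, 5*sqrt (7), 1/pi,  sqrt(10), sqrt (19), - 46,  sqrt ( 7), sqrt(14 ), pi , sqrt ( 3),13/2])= [ - 46, 1/pi, sqrt( 3 ), sqrt ( 7),  pi , pi, sqrt( 10), sqrt( 14),sqrt( 19), 13/2 , 5 * sqrt( 7),32,40 ] 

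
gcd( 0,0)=0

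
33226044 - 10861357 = 22364687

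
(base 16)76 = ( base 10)118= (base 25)4i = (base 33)3j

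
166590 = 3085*54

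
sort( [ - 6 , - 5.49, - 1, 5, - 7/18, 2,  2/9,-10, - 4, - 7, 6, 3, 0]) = [ - 10, - 7, -6, - 5.49, - 4, - 1, - 7/18, 0,  2/9  ,  2, 3,5,6]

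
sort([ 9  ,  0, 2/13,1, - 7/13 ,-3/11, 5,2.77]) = [ - 7/13,-3/11,0,  2/13,1,  2.77, 5, 9]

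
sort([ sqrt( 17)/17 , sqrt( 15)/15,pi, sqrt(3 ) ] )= [ sqrt( 17)/17, sqrt(15) /15 , sqrt(3), pi]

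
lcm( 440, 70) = 3080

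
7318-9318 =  - 2000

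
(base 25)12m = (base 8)1271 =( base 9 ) 854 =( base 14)37b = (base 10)697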